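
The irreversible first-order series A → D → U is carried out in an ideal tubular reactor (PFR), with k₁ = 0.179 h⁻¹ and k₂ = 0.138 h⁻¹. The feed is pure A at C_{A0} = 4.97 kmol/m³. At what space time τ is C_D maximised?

Setting dC_D/dτ = 0 gives τ_opt = ln(k₂/k₁)/(k₂−k₁).
= ln(0.138/0.179)/(0.138−0.179) = ln(0.7709)/-0.04100 = -0.2601/-0.04100 = 6.34 h.

6.34 h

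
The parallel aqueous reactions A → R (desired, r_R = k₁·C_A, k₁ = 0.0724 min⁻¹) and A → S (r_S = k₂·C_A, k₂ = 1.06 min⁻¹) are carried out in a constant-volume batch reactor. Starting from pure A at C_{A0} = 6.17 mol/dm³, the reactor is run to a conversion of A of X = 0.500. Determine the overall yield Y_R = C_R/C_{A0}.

C_A = C_{A0}(1−X) = 3.085 mol/dm³.
Both paths are first order in A, so the instantaneous fraction to R is constant: dC_R/d(−C_A) = k₁/(k₁+k₂) = 0.06394.
C_R = 0.06394·(C_{A0}−C_A) = 0.06394×3.085 = 0.197 mol/dm³.
Y_R = C_R/C_{A0} = 0.1972/6.17 = 0.0320.

0.0320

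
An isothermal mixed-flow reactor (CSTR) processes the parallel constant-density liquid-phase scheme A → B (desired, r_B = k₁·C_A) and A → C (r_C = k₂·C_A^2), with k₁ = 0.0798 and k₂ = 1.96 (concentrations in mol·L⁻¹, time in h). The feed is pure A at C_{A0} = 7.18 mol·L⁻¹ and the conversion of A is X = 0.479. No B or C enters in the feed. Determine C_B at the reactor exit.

0.0370 mol·L⁻¹

Exit C_A = C_{A0}(1−X) = 7.18×0.521 = 3.741 mol·L⁻¹.
In a CSTR the entire volume is at exit conditions, so r_B = 0.0798×3.741 = 0.2985 and r_C = 1.96×3.741^2 = 27.43.
Fraction of consumed A going to B: r_B/(r_B+r_C) = 0.01077.
C_B = 0.01077·C_{A0}·X = 0.01077×7.18×0.479 = 0.0370 mol·L⁻¹.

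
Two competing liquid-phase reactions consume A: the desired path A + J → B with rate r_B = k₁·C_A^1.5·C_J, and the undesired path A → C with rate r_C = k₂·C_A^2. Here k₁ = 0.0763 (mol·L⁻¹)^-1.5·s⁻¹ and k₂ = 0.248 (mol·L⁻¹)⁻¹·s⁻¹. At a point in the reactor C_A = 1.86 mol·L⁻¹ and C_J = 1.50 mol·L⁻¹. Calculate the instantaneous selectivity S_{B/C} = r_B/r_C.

S_{B/C} = r_B/r_C = (k₁·C_A^1.5·C_J)/(k₂·C_A^2) = (k₁/k₂)·C_A^-0.5·C_J.
= (0.0763×1.860^1.5×1.500) / (0.248×1.860^2) = 0.2903/0.8580 = 0.338.

0.338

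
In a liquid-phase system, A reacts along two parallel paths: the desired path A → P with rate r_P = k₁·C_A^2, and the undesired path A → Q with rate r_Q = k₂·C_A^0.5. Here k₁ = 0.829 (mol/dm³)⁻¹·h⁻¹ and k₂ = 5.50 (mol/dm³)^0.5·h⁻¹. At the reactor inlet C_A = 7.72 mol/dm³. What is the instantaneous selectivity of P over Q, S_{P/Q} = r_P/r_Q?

S_{P/Q} = r_P/r_Q = (k₁·C_A^2)/(k₂·C_A^0.5) = (k₁/k₂)·C_A^1.5.
= (0.829×7.720^2) / (5.50×7.720^0.5) = 49.41/15.28 = 3.23.
Since the desired path is higher order in A, keeping C_A high (PFR or concentrated feed) favours P.

3.23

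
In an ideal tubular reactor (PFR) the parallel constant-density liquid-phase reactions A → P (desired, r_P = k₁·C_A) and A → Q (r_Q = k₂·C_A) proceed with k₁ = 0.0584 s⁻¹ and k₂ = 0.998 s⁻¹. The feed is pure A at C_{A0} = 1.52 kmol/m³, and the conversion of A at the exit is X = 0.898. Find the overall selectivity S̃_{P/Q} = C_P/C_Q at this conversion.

0.0585

C_A = C_{A0}(1−X) = 0.1550 kmol/m³.
Both paths are first order in A, so the instantaneous fraction to P is constant: dC_P/d(−C_A) = k₁/(k₁+k₂) = 0.05528.
C_P = 0.05528·(C_{A0}−C_A) = 0.05528×1.365 = 0.0755 kmol/m³.
C_Q = (C_{A0}−C_A)−C_P = 1.290 kmol/m³; S̃_{P/Q} = 0.07546/1.290 = 0.0585.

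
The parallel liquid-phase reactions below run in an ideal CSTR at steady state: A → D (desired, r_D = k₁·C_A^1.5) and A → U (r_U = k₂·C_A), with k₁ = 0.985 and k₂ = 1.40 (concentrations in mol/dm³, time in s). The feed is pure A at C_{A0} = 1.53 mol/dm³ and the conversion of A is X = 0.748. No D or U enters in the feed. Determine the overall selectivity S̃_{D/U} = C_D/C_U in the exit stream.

0.437

Exit C_A = C_{A0}(1−X) = 1.53×0.252 = 0.3856 mol/dm³.
In a CSTR the entire volume is at exit conditions, so r_D = 0.985×0.3856^1.5 = 0.2358 and r_U = 1.40×0.3856 = 0.5398.
Overall selectivity = C_D/C_U = r_Dτ/(r_Uτ) = r_D/r_U = 0.437.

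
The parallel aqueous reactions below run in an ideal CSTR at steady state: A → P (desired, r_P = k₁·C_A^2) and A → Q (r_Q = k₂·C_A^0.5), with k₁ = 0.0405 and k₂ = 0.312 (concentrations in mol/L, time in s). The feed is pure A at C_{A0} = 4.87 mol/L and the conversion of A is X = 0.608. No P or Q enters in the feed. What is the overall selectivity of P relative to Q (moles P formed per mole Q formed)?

Exit C_A = C_{A0}(1−X) = 4.87×0.392 = 1.909 mol/L.
In a CSTR the entire volume is at exit conditions, so r_P = 0.0405×1.909^2 = 0.1476 and r_Q = 0.312×1.909^0.5 = 0.4311.
Overall selectivity = C_P/C_Q = r_Pτ/(r_Qτ) = r_P/r_Q = 0.342.

0.342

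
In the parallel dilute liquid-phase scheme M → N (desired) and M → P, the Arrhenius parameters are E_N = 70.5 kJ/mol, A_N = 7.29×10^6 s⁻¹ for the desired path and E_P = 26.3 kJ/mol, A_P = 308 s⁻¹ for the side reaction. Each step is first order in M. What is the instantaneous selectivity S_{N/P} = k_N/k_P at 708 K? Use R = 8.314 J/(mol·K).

k_N/k_P = (A_N/A_P)·exp[−(E_N−E_P)/(RT)] = (A_N/A_P)·exp[(E_P−E_N)/(RT)].
(E_P−E_N)/(RT) = (26.3−70.5)×10³/(8.314×708) = -44200/5886 = -7.509.
k_N/k_P = (7.29×10^6/308)·exp(-7.509) = 23669 × 5.482×10^-4 = 13.0.
Since E_N > E_P, raising the temperature improves selectivity toward N.

13.0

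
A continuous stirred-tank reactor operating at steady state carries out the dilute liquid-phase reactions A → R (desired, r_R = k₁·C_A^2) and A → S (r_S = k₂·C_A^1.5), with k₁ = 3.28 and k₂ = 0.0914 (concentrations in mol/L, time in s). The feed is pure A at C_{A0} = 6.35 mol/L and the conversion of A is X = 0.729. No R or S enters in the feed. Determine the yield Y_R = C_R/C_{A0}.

0.714

Exit C_A = C_{A0}(1−X) = 6.35×0.271 = 1.721 mol/L.
A CSTR operates uniformly at the exit composition, giving r_R = 9.713 and r_S = 0.2063 (each k·C_A^n at C_A = 1.721).
Fraction of consumed A going to R: r_R/(r_R+r_S) = 0.9792.
C_R = 0.9792·C_{A0}·X = 0.9792×6.35×0.729 = 4.53 mol/L; Y_R = C_R/C_{A0} = 0.714.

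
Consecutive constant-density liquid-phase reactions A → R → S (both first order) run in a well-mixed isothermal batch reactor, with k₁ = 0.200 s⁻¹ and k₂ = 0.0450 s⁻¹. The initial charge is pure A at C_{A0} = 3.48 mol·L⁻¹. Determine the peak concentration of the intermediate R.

2.26 mol·L⁻¹

For a first-order series the maximum intermediate yield is C_{R,max}/C_{A0} = (k₁/k₂)^[k₂/(k₂−k₁)].
= (0.200/0.0450)^(0.0450/(0.0450−0.200)) = (4.444)^(-0.2903) = 0.6485.
C_{R,max} = 0.6485×3.48 = 2.26 mol·L⁻¹.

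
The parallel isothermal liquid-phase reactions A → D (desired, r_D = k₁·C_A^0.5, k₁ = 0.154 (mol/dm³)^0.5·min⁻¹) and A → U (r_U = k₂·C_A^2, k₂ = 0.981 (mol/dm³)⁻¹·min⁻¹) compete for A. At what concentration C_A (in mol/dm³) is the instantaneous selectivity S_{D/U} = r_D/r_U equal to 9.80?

0.0635 mol/dm³

S_{D/U} = (k₁/k₂)·C_A^-1.5 ⇒ C_A = (S·k₂/k₁)^(1/(-1.5)).
= (9.80×0.981/0.154)^(-0.6667) = (62.43)^(-0.6667) = 0.0635 mol/dm³.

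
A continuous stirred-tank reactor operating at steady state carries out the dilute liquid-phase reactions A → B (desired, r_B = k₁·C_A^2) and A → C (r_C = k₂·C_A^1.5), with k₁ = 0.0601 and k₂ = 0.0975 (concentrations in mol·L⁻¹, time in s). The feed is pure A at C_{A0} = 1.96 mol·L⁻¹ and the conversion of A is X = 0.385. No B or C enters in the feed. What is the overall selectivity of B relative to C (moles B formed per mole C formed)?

0.677

Exit C_A = C_{A0}(1−X) = 1.96×0.615 = 1.205 mol·L⁻¹.
Rates in a CSTR are evaluated at the outlet concentration: r_B = 0.0601×1.205^2 = 0.08732, r_C = 0.0975×1.205^1.5 = 0.1290.
Overall selectivity = C_B/C_C = r_Bτ/(r_Cτ) = r_B/r_C = 0.677.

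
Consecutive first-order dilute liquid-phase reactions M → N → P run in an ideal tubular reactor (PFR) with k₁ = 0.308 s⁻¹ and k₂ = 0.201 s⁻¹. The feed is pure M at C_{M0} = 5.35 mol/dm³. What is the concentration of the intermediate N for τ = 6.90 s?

The intermediate concentration in a first-order A→B→C sequence is C_N = k₁C_{M0}(e^(−k₁τ) − e^(−k₂τ))/(k₂−k₁).
e^(−k₁τ) = e^(−0.308×6.90) = e^(−2.125) = 0.1194; e^(−k₂τ) = e^(−1.387) = 0.2498.
C_N = 0.308×5.35/(0.201−0.308) × (0.1194−0.2498) = (-15.40)×(-0.1304) = 2.009 mol/dm³.

2.01 mol/dm³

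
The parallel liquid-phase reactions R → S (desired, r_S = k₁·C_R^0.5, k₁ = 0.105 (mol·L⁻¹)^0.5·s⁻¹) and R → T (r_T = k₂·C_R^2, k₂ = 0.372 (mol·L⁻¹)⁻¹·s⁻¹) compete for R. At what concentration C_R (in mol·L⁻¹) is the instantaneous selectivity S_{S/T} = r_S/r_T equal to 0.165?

S_{S/T} = (k₁/k₂)·C_R^-1.5 ⇒ C_R = (S·k₂/k₁)^(1/(-1.5)).
= (0.165×0.372/0.105)^(-0.6667) = (0.5846)^(-0.6667) = 1.43 mol·L⁻¹.

1.43 mol·L⁻¹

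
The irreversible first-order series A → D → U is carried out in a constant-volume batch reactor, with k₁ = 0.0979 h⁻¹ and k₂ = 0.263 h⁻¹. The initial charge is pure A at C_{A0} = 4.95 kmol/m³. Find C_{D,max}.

1.03 kmol/m³

For a first-order series the maximum intermediate yield is C_{D,max}/C_{A0} = (k₁/k₂)^[k₂/(k₂−k₁)].
= (0.0979/0.263)^(0.263/(0.263−0.0979)) = (0.3722)^(1.593) = 0.2072.
C_{D,max} = 0.2072×4.95 = 1.03 kmol/m³.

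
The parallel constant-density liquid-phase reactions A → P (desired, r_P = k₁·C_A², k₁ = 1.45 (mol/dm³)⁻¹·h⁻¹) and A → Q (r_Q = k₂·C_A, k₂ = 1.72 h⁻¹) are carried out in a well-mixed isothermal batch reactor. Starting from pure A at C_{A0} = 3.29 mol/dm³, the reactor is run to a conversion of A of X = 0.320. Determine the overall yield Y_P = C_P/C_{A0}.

0.223

C_A = C_{A0}(1−X) = 2.237 mol/dm³.
Along a PFR/batch, dC_Q/dC_A = −r_Q/(r_P+r_Q) = −k₂/(k₂+k₁·C_A).
Integrating from C_{A0} to C_A: C_Q = (1.72/1.45)·ln[(1.72+1.45·3.29)/(1.72+1.45·2.24)] = 1.186·ln(6.490/4.964) = 0.3181 mol/dm³.
Then C_P = (C_{A0}−C_A) − C_Q = 1.053 − 0.3181 = 0.7347 mol/dm³.
Y_P = C_P/C_{A0} = 0.7347/3.29 = 0.223.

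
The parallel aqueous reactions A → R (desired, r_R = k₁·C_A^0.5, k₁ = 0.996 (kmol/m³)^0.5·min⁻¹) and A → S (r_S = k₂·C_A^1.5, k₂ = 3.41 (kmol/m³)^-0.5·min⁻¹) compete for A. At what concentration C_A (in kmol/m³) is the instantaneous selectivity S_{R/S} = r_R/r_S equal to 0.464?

0.629 kmol/m³

S_{R/S} = (k₁/k₂)·C_A⁻¹ ⇒ C_A = (S·k₂/k₁)^(-1).
= (0.464×3.41/0.996)^(-1) = (1.589)^(-1) = 0.629 kmol/m³.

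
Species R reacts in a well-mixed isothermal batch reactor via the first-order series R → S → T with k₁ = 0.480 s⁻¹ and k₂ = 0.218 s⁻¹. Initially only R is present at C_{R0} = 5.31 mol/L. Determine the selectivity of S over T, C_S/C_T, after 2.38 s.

2.89

Solving the coupled first-order balances gives C_S(t) = [k₁/(k₂−k₁)]·C_{R0}·(e^(−k₁t) − e^(−k₂t)).
e^(−k₁t) = e^(−0.480×2.38) = e^(−1.142) = 0.3191; e^(−k₂t) = e^(−0.5188) = 0.5952.
C_S = 0.480×5.31/(0.218−0.480) × (0.3191−0.5952) = (-9.728)×(-0.2762) = 2.687 mol/L.
C_R = C_{R0}e^(−k₁t) = 1.694 mol/L, so C_T = C_{R0}−C_R−C_S = 0.9293 mol/L; C_S/C_T = 2.89.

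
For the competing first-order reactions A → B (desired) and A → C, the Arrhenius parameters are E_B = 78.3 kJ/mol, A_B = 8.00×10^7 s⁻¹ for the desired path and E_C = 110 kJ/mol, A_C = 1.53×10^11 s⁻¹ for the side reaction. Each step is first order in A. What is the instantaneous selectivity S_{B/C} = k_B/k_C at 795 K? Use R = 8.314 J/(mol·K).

Since both paths have the same order in A, the concentration cancels and S_{B/C} = k_B/k_C = (A_B/A_C)·exp[(E_C−E_B)/(RT)].
(E_C−E_B)/(RT) = (110−78.3)×10³/(8.314×795) = 31700/6610 = 4.796.
k_B/k_C = (8.00×10^7/1.53×10^11)·exp(4.796) = 5.229×10^-4 × 121.0 = 0.0633.
Since E_B < E_C, lowering the temperature improves selectivity toward B.

0.0633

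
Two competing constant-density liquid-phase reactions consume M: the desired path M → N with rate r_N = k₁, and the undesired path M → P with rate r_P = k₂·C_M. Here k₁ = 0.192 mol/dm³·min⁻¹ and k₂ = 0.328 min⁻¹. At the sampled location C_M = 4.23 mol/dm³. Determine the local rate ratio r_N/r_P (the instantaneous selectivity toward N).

0.138

S_{N/P} = r_N/r_P = (k₁)/(k₂·C_M) = (k₁/k₂)·C_M⁻¹.
= (0.192) / (0.328×4.230) = 0.1920/1.387 = 0.138.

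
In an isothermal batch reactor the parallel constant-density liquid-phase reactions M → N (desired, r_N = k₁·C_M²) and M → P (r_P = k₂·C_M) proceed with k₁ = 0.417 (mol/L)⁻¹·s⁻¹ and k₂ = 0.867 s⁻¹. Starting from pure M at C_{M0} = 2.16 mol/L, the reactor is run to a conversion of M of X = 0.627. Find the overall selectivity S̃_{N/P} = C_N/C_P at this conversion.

C_M = C_{M0}(1−X) = 0.8057 mol/L.
Along a PFR/batch, dC_P/dC_M = −r_P/(r_N+r_P) = −k₂/(k₂+k₁·C_M).
Integrating from C_{M0} to C_M: C_P = (0.867/0.417)·ln[(0.867+0.417·2.16)/(0.867+0.417·0.806)] = 2.079·ln(1.768/1.203) = 0.8003 mol/L.
Then C_N = (C_{M0}−C_M) − C_P = 1.354 − 0.8003 = 0.5541 mol/L.
S̃_{N/P} = C_N/C_P = 0.5541/0.8003 = 0.692.

0.692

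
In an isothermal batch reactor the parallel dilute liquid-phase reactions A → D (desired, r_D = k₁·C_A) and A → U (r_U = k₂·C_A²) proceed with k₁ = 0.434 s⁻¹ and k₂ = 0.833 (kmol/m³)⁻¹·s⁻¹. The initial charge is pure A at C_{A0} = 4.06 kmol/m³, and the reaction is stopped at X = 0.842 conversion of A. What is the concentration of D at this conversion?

0.714 kmol/m³

C_A = C_{A0}(1−X) = 0.6415 kmol/m³.
Along a PFR/batch, dC_D/dC_A = −r_D/(r_D+r_U) = −k₁/(k₁+k₂·C_A).
Integrating from C_{A0} to C_A: C_D = (0.434/0.833)·ln[(0.434+0.833·4.06)/(0.434+0.833·0.641)] = 0.5210·ln(3.816/0.9684) = 0.7145 kmol/m³.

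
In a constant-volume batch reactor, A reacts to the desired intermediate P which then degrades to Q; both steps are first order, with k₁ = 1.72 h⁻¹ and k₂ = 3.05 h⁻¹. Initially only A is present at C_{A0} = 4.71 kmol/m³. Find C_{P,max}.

1.27 kmol/m³

Evaluating C_P at t_opt = ln(k₂/k₁)/(k₂−k₁) gives C_{P,max}/C_{A0} = (k₁/k₂)^[k₂/(k₂−k₁)].
= (1.72/3.05)^(3.05/(3.05−1.72)) = (0.5639)^(2.293) = 0.2688.
C_{P,max} = 0.2688×4.71 = 1.27 kmol/m³.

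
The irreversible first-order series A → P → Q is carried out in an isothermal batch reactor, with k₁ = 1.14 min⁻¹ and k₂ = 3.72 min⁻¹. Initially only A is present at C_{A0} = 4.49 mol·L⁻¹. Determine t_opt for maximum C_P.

0.458 min

The intermediate peaks when r₁ = r₂, i.e. k₁e^(−k₁t) = k₂e^(−k₂t), giving t_opt = ln(k₂/k₁)/(k₂−k₁).
= ln(3.72/1.14)/(3.72−1.14) = ln(3.263)/2.580 = 1.183/2.580 = 0.458 min.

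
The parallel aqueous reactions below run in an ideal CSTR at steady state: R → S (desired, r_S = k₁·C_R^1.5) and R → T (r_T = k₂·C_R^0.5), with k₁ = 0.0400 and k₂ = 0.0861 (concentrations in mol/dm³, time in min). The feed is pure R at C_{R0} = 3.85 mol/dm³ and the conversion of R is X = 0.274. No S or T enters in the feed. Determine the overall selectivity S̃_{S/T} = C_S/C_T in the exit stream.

1.30

Exit C_R = C_{R0}(1−X) = 3.85×0.726 = 2.795 mol/dm³.
A CSTR operates uniformly at the exit composition, giving r_S = 0.1869 and r_T = 0.1439 (each k·C_R^n at C_R = 2.795).
Overall selectivity = C_S/C_T = r_Sτ/(r_Tτ) = r_S/r_T = 1.30.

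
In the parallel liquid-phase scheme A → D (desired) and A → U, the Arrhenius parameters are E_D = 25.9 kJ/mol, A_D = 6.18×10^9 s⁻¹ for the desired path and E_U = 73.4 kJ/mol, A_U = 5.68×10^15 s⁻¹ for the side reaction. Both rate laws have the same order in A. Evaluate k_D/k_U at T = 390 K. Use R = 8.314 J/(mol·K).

With equal orders, S_{D/U} = k_D/k_U = (A_D/A_U)·exp[(E_U−E_D)/(RT)].
(E_U−E_D)/(RT) = (73.4−25.9)×10³/(8.314×390) = 47500/3242 = 14.65.
k_D/k_U = (6.18×10^9/5.68×10^15)·exp(14.65) = 1.088×10^-6 × 2.302×10^6 = 2.50.
Since E_D < E_U, lowering the temperature improves selectivity toward D.

2.50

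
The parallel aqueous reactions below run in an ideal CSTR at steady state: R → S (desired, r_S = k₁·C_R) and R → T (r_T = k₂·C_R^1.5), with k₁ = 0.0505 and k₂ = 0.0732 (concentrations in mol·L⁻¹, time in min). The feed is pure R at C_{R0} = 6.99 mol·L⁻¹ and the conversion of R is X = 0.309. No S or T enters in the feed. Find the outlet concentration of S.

Exit C_R = C_{R0}(1−X) = 6.99×0.691 = 4.830 mol·L⁻¹.
Rates in a CSTR are evaluated at the outlet concentration: r_S = 0.0505×4.830 = 0.2439, r_T = 0.0732×4.830^1.5 = 0.7770.
Fraction of consumed R going to S: r_S/(r_S+r_T) = 0.2389.
C_S = 0.2389·C_{R0}·X = 0.2389×6.99×0.309 = 0.516 mol·L⁻¹.

0.516 mol·L⁻¹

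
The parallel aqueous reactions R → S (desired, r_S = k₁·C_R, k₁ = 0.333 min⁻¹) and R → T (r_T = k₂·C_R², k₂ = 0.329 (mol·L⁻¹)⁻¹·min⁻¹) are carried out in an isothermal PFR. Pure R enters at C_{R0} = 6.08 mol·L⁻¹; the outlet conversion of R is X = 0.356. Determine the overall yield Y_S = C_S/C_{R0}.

C_R = C_{R0}(1−X) = 3.916 mol·L⁻¹.
Along a PFR/batch, dC_S/dC_R = −r_S/(r_S+r_T) = −k₁/(k₁+k₂·C_R).
Integrating from C_{R0} to C_R: C_S = (0.333/0.329)·ln[(0.333+0.329·6.08)/(0.333+0.329·3.92)] = 1.012·ln(2.333/1.621) = 0.3685 mol·L⁻¹.
Y_S = C_S/C_{R0} = 0.3685/6.08 = 0.0606.

0.0606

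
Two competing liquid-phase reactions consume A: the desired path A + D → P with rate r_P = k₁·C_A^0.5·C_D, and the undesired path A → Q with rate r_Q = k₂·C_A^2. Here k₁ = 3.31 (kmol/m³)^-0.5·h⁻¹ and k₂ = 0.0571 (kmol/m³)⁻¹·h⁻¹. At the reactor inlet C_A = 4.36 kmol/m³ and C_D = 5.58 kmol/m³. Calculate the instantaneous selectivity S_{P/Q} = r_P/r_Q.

35.5

S_{P/Q} = r_P/r_Q = (k₁·C_A^0.5·C_D)/(k₂·C_A^2) = (k₁/k₂)·C_A^-1.5·C_D.
= (3.31×4.360^0.5×5.580) / (0.0571×4.360^2) = 38.57/1.085 = 35.5.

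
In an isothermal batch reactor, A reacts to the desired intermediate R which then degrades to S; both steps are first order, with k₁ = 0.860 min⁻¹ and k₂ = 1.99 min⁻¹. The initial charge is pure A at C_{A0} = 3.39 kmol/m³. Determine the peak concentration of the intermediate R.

0.774 kmol/m³

Evaluating C_R at t_opt = ln(k₂/k₁)/(k₂−k₁) gives C_{R,max}/C_{A0} = (k₁/k₂)^[k₂/(k₂−k₁)].
= (0.860/1.99)^(1.99/(1.99−0.860)) = (0.4322)^(1.761) = 0.2282.
C_{R,max} = 0.2282×3.39 = 0.774 kmol/m³.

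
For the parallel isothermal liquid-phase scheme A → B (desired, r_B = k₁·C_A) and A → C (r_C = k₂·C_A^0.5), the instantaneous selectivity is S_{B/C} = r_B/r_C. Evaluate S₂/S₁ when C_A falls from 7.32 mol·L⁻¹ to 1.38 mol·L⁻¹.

S_{B/C} = (k₁/k₂)·C_A^0.5, so S₂/S₁ = (C_{A,2}/C_{A,1})^0.5.
= (1.38/7.32)^0.5 = (0.1885)^0.5 = 0.434.
Selectivity toward B falls as C_A falls — high-concentration operation is favoured.

0.434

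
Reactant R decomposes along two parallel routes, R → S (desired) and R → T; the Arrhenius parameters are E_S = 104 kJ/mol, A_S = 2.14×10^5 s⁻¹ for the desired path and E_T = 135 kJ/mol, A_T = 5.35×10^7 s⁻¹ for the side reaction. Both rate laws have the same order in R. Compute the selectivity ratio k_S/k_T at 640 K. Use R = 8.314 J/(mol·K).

k_S/k_T = (A_S/A_T)·exp[−(E_S−E_T)/(RT)] = (A_S/A_T)·exp[(E_T−E_S)/(RT)].
(E_T−E_S)/(RT) = (135−104)×10³/(8.314×640) = 31000/5321 = 5.826.
k_S/k_T = (2.14×10^5/5.35×10^7)·exp(5.826) = 0.004000 × 339.0 = 1.36.
Since E_S < E_T, lowering the temperature improves selectivity toward S.

1.36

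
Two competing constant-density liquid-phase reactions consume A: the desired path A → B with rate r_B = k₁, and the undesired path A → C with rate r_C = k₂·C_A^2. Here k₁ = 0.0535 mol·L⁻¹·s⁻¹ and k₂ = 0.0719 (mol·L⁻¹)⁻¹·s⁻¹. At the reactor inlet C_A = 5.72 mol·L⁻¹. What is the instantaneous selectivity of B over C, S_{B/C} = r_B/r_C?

0.0227

S_{B/C} = r_B/r_C = (k₁)/(k₂·C_A^2) = (k₁/k₂)·C_A^-2.
= (0.0535) / (0.0719×5.720^2) = 0.05350/2.352 = 0.0227.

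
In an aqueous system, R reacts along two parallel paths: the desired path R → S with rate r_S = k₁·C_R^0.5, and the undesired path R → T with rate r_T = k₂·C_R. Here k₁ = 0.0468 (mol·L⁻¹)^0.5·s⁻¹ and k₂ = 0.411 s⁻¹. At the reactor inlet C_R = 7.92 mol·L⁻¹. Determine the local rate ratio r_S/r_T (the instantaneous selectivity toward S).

0.0405

S_{S/T} = r_S/r_T = (k₁·C_R^0.5)/(k₂·C_R) = (k₁/k₂)·C_R^-0.5.
= (0.0468×7.920^0.5) / (0.411×7.920) = 0.1317/3.255 = 0.0405.
The undesired path is higher order in R, so low C_R (CSTR or dilute feed) favours S.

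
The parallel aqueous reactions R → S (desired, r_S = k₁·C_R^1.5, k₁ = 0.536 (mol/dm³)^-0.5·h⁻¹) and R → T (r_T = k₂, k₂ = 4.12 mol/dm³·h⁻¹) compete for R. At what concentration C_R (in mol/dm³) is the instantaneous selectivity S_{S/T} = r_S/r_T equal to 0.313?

1.80 mol/dm³

S_{S/T} = (k₁/k₂)·C_R^1.5 ⇒ C_R = (S·k₂/k₁)^(1/1.5).
= (0.313×4.12/0.536)^(0.6667) = (2.406)^(0.6667) = 1.80 mol/dm³.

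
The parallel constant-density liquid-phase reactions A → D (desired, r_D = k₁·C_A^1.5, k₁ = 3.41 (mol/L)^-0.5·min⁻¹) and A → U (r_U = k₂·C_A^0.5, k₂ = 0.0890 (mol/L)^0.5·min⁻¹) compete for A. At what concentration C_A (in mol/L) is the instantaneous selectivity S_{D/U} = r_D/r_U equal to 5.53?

S_{D/U} = (k₁/k₂)·C_A ⇒ C_A = S·k₂/k₁.
= 5.53×0.0890/3.41 = 0.144 mol/L.

0.144 mol/L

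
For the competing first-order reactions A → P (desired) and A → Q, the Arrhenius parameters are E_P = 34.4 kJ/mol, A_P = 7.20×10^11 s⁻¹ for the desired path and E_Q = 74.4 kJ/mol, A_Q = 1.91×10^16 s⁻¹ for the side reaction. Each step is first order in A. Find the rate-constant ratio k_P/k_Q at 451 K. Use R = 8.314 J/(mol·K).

Since both paths have the same order in A, the concentration cancels and S_{P/Q} = k_P/k_Q = (A_P/A_Q)·exp[(E_Q−E_P)/(RT)].
(E_Q−E_P)/(RT) = (74.4−34.4)×10³/(8.314×451) = 40000/3750 = 10.67.
k_P/k_Q = (7.20×10^11/1.91×10^16)·exp(10.67) = 3.770×10^-5 × 42949 = 1.62.

1.62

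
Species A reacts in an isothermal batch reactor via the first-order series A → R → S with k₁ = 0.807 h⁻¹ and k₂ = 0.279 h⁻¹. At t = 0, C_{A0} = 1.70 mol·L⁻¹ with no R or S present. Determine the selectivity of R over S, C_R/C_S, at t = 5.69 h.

Solving the coupled first-order balances gives C_R(t) = [k₁/(k₂−k₁)]·C_{A0}·(e^(−k₁t) − e^(−k₂t)).
e^(−k₁t) = e^(−0.807×5.69) = e^(−4.592) = 0.01013; e^(−k₂t) = e^(−1.588) = 0.2044.
C_R = 0.807×1.70/(0.279−0.807) × (0.01013−0.2044) = (-2.598)×(-0.1943) = 0.5048 mol·L⁻¹.
C_A = C_{A0}e^(−k₁t) = 0.01723 mol·L⁻¹, so C_S = C_{A0}−C_A−C_R = 1.178 mol·L⁻¹; C_R/C_S = 0.429.

0.429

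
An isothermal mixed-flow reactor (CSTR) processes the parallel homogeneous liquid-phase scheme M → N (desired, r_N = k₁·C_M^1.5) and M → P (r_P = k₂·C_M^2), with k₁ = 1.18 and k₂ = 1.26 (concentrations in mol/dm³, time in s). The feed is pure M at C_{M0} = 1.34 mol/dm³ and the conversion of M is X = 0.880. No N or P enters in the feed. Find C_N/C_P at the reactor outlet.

Exit C_M = C_{M0}(1−X) = 1.34×0.120 = 0.1608 mol/dm³.
A CSTR operates uniformly at the exit composition, giving r_N = 0.07609 and r_P = 0.03258 (each k·C_M^n at C_M = 0.1608).
Overall selectivity = C_N/C_P = r_Nτ/(r_Pτ) = r_N/r_P = 2.34.

2.34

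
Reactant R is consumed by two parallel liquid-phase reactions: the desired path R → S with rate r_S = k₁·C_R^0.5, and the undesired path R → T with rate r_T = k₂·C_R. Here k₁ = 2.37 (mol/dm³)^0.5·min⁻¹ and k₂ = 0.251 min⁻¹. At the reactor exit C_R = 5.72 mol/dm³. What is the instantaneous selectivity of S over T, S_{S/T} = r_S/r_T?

3.95

S_{S/T} = r_S/r_T = (k₁·C_R^0.5)/(k₂·C_R) = (k₁/k₂)·C_R^-0.5.
= (2.37×5.720^0.5) / (0.251×5.720) = 5.668/1.436 = 3.95.
The undesired path is higher order in R, so low C_R (CSTR or dilute feed) favours S.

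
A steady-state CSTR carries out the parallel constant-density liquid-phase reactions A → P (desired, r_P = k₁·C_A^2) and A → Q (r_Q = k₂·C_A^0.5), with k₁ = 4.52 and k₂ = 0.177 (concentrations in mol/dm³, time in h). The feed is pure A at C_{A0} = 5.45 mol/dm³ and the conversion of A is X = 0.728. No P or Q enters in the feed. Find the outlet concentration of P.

3.88 mol/dm³

Exit C_A = C_{A0}(1−X) = 5.45×0.272 = 1.482 mol/dm³.
A CSTR operates uniformly at the exit composition, giving r_P = 9.933 and r_Q = 0.2155 (each k·C_A^n at C_A = 1.482).
Fraction of consumed A going to P: r_P/(r_P+r_Q) = 0.9788.
C_P = 0.9788·C_{A0}·X = 0.9788×5.45×0.728 = 3.88 mol/dm³.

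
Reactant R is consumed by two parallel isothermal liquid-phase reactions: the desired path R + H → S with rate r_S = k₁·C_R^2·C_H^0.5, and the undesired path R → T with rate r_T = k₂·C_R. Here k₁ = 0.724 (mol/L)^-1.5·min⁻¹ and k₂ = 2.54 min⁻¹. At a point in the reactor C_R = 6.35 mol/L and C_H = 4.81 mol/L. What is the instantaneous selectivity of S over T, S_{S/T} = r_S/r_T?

3.97

S_{S/T} = r_S/r_T = (k₁·C_R^2·C_H^0.5)/(k₂·C_R) = (k₁/k₂)·C_R·C_H^0.5.
= (0.724×6.350^2×4.810^0.5) / (2.54×6.350) = 64.03/16.13 = 3.97.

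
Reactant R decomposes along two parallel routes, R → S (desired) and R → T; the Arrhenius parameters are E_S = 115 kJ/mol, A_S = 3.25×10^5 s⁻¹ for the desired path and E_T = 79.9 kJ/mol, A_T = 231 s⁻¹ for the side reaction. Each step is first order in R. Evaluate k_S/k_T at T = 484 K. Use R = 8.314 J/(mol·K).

0.229

k_S/k_T = (A_S/A_T)·exp[−(E_S−E_T)/(RT)] = (A_S/A_T)·exp[(E_T−E_S)/(RT)].
(E_T−E_S)/(RT) = (79.9−115)×10³/(8.314×484) = -35100/4024 = -8.723.
k_S/k_T = (3.25×10^5/231)·exp(-8.723) = 1407 × 1.628×10^-4 = 0.229.
Since E_S > E_T, raising the temperature improves selectivity toward S.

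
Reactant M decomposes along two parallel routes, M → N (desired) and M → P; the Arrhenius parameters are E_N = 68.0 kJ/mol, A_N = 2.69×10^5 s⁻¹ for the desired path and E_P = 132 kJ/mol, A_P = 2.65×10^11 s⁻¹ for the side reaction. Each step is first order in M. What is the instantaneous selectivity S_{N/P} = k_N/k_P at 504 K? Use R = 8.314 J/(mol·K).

k_N/k_P = (A_N/A_P)·exp[−(E_N−E_P)/(RT)] = (A_N/A_P)·exp[(E_P−E_N)/(RT)].
(E_P−E_N)/(RT) = (132−68.0)×10³/(8.314×504) = 64000/4190 = 15.27.
k_N/k_P = (2.69×10^5/2.65×10^11)·exp(15.27) = 1.015×10^-6 × 4.297×10^6 = 4.36.
Since E_N < E_P, lowering the temperature improves selectivity toward N.

4.36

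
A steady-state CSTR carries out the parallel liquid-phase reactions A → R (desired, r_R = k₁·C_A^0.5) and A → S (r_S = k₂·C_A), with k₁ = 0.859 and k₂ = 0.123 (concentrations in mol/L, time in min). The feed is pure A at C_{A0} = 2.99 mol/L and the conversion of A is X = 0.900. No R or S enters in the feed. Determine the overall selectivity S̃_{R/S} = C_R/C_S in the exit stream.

Exit C_A = C_{A0}(1−X) = 2.99×0.100 = 0.2990 mol/L.
Rates in a CSTR are evaluated at the outlet concentration: r_R = 0.859×0.2990^0.5 = 0.4697, r_S = 0.123×0.2990 = 0.03678.
Overall selectivity = C_R/C_S = r_Rτ/(r_Sτ) = r_R/r_S = 12.8.

12.8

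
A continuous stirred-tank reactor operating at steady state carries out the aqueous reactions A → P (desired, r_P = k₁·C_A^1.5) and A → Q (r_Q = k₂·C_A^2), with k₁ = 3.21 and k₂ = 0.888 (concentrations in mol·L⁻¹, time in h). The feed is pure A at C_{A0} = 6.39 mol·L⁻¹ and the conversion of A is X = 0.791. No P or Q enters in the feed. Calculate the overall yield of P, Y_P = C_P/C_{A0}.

Exit C_A = C_{A0}(1−X) = 6.39×0.209 = 1.336 mol·L⁻¹.
Rates in a CSTR are evaluated at the outlet concentration: r_P = 3.21×1.336^1.5 = 4.954, r_Q = 0.888×1.336^2 = 1.584.
Fraction of consumed A going to P: r_P/(r_P+r_Q) = 0.7578.
C_P = 0.7578·C_{A0}·X = 0.7578×6.39×0.791 = 3.83 mol·L⁻¹; Y_P = C_P/C_{A0} = 0.599.

0.599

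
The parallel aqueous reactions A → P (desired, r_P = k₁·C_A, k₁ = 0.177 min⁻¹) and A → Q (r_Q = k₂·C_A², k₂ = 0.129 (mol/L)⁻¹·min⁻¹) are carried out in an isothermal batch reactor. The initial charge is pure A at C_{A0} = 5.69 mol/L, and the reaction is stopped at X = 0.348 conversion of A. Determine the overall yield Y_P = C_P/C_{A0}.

0.0793

C_A = C_{A0}(1−X) = 3.710 mol/L.
Along a PFR/batch, dC_P/dC_A = −r_P/(r_P+r_Q) = −k₁/(k₁+k₂·C_A).
Integrating from C_{A0} to C_A: C_P = (0.177/0.129)·ln[(0.177+0.129·5.69)/(0.177+0.129·3.71)] = 1.372·ln(0.9110/0.6556) = 0.4515 mol/L.
Y_P = C_P/C_{A0} = 0.4515/5.69 = 0.0793.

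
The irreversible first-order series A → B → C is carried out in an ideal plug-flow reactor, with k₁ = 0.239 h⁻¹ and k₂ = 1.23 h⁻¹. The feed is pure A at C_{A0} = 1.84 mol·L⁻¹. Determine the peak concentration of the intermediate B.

0.241 mol·L⁻¹

Evaluating C_B at τ_opt = ln(k₂/k₁)/(k₂−k₁) gives C_{B,max}/C_{A0} = (k₁/k₂)^[k₂/(k₂−k₁)].
= (0.239/1.23)^(1.23/(1.23−0.239)) = (0.1943)^(1.241) = 0.1309.
C_{B,max} = 0.1309×1.84 = 0.241 mol·L⁻¹.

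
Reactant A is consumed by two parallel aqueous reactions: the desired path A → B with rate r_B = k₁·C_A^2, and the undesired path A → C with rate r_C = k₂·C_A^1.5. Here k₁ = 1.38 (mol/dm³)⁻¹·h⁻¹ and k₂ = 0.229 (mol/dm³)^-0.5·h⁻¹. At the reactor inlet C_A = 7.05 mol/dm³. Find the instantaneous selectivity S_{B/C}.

16.0

S_{B/C} = r_B/r_C = (k₁·C_A^2)/(k₂·C_A^1.5) = (k₁/k₂)·C_A^0.5.
= (1.38×7.050^2) / (0.229×7.050^1.5) = 68.59/4.287 = 16.0.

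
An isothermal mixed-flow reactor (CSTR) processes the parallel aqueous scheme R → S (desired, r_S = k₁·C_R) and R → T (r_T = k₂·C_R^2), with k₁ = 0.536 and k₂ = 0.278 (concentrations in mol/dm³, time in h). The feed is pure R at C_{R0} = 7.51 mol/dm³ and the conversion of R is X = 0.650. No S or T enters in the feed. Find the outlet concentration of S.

2.07 mol/dm³

Exit C_R = C_{R0}(1−X) = 7.51×0.350 = 2.628 mol/dm³.
Rates in a CSTR are evaluated at the outlet concentration: r_S = 0.536×2.628 = 1.409, r_T = 0.278×2.628^2 = 1.921.
Fraction of consumed R going to S: r_S/(r_S+r_T) = 0.4231.
C_S = 0.4231·C_{R0}·X = 0.4231×7.51×0.650 = 2.07 mol/dm³.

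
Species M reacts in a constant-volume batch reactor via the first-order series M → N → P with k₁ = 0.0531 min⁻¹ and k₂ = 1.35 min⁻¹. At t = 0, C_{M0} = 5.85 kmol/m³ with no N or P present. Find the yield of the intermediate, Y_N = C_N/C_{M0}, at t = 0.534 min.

0.0199

For first-order series with pure M initially, C_N(t) = k₁C_{M0}/(k₂−k₁)·(e^(−k₁t) − e^(−k₂t)).
e^(−k₁t) = e^(−0.0531×0.534) = e^(−0.02836) = 0.9720; e^(−k₂t) = e^(−0.7209) = 0.4863.
C_N = 0.0531×5.85/(1.35−0.0531) × (0.9720−0.4863) = 0.2395×0.4857 = 0.1163 kmol/m³.
Y_N = C_N/C_{M0} = 0.1163/5.85 = 0.0199.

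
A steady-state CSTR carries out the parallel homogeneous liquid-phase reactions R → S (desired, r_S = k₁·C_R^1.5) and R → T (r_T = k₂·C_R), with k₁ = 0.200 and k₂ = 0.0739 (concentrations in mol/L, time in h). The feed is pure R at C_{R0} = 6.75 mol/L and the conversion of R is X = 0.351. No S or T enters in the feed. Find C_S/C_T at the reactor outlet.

5.66

Exit C_R = C_{R0}(1−X) = 6.75×0.649 = 4.381 mol/L.
A CSTR operates uniformly at the exit composition, giving r_S = 1.834 and r_T = 0.3237 (each k·C_R^n at C_R = 4.381).
Overall selectivity = C_S/C_T = r_Sτ/(r_Tτ) = r_S/r_T = 5.66.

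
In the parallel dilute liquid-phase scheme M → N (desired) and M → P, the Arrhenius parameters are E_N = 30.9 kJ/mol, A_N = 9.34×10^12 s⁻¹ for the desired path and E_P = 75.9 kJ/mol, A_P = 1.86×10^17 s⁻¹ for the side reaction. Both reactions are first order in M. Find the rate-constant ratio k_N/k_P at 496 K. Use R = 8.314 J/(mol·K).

Since both paths have the same order in M, the concentration cancels and S_{N/P} = k_N/k_P = (A_N/A_P)·exp[(E_P−E_N)/(RT)].
(E_P−E_N)/(RT) = (75.9−30.9)×10³/(8.314×496) = 45000/4124 = 10.91.
k_N/k_P = (9.34×10^12/1.86×10^17)·exp(10.91) = 5.022×10^-5 × 54853 = 2.75.
Since E_N < E_P, lowering the temperature improves selectivity toward N.

2.75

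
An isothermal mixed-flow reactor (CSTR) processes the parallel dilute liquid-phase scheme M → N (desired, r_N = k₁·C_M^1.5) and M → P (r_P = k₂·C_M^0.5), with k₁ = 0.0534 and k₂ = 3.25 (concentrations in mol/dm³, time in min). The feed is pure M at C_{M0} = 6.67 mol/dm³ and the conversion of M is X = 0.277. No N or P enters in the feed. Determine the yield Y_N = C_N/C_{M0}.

0.0203

Exit C_M = C_{M0}(1−X) = 6.67×0.723 = 4.822 mol/dm³.
In a CSTR the entire volume is at exit conditions, so r_N = 0.0534×4.822^1.5 = 0.5655 and r_P = 3.25×4.822^0.5 = 7.137.
Fraction of consumed M going to N: r_N/(r_N+r_P) = 0.07342.
C_N = 0.07342·C_{M0}·X = 0.07342×6.67×0.277 = 0.136 mol/dm³; Y_N = C_N/C_{M0} = 0.0203.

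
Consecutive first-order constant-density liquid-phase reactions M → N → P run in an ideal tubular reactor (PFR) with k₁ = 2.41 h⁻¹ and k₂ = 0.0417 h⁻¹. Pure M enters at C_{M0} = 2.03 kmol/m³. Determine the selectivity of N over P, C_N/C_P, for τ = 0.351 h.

The intermediate concentration in a first-order A→B→C sequence is C_N = k₁C_{M0}(e^(−k₁τ) − e^(−k₂τ))/(k₂−k₁).
e^(−k₁τ) = e^(−2.41×0.351) = e^(−0.8459) = 0.4292; e^(−k₂τ) = e^(−0.01464) = 0.9855.
C_N = 2.41×2.03/(0.0417−2.41) × (0.4292−0.9855) = (-2.066)×(-0.5563) = 1.149 kmol/m³.
C_M = C_{M0}e^(−k₁τ) = 0.8712 kmol/m³, so C_P = C_{M0}−C_M−C_N = 0.009612 kmol/m³; C_N/C_P = 120.

120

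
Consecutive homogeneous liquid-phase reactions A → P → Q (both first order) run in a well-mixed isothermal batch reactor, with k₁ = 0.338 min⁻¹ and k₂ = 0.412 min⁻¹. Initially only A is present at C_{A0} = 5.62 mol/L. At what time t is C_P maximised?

Setting dC_P/dt = 0 gives t_opt = ln(k₂/k₁)/(k₂−k₁).
= ln(0.412/0.338)/(0.412−0.338) = ln(1.219)/0.07400 = 0.1980/0.07400 = 2.68 min.

2.68 min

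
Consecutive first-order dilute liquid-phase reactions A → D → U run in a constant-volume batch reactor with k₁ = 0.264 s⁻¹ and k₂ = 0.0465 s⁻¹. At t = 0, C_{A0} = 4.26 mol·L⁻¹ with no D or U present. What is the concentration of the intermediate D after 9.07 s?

2.92 mol·L⁻¹

Solving the coupled first-order balances gives C_D(t) = [k₁/(k₂−k₁)]·C_{A0}·(e^(−k₁t) − e^(−k₂t)).
e^(−k₁t) = e^(−0.264×9.07) = e^(−2.394) = 0.09122; e^(−k₂t) = e^(−0.4218) = 0.6559.
C_D = 0.264×4.26/(0.0465−0.264) × (0.09122−0.6559) = (-5.171)×(-0.5647) = 2.920 mol·L⁻¹.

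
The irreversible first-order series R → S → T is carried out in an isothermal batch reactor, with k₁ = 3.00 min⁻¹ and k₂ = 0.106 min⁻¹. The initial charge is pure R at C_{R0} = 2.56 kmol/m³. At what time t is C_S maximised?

For first-order series the maximum of C_S occurs at t_opt = ln(k₂/k₁)/(k₂−k₁).
= ln(0.106/3.00)/(0.106−3.00) = ln(0.03533)/-2.894 = -3.343/-2.894 = 1.16 min.

1.16 min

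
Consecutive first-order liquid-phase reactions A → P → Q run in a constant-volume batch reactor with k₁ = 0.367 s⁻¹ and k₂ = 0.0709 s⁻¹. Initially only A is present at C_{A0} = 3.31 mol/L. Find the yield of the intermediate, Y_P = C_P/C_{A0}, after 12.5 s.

0.498

For first-order series with pure A initially, C_P(t) = k₁C_{A0}/(k₂−k₁)·(e^(−k₁t) − e^(−k₂t)).
e^(−k₁t) = e^(−0.367×12.5) = e^(−4.588) = 0.01018; e^(−k₂t) = e^(−0.8863) = 0.4122.
C_P = 0.367×3.31/(0.0709−0.367) × (0.01018−0.4122) = (-4.103)×(-0.4020) = 1.649 mol/L.
Y_P = C_P/C_{A0} = 1.649/3.31 = 0.498.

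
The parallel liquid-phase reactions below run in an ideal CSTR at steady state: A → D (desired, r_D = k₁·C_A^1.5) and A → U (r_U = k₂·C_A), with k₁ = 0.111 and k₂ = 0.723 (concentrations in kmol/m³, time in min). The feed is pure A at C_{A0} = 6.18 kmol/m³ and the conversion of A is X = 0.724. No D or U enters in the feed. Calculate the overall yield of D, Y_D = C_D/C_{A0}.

0.121

Exit C_A = C_{A0}(1−X) = 6.18×0.276 = 1.706 kmol/m³.
In a CSTR the entire volume is at exit conditions, so r_D = 0.111×1.706^1.5 = 0.2473 and r_U = 0.723×1.706 = 1.233.
Fraction of consumed A going to D: r_D/(r_D+r_U) = 0.1670.
C_D = 0.1670·C_{A0}·X = 0.1670×6.18×0.724 = 0.747 kmol/m³; Y_D = C_D/C_{A0} = 0.121.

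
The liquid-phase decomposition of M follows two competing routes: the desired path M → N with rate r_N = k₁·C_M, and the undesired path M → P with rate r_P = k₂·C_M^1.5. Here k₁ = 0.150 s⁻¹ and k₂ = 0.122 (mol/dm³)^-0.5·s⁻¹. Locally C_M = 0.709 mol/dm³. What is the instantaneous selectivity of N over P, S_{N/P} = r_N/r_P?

S_{N/P} = r_N/r_P = (k₁·C_M)/(k₂·C_M^1.5) = (k₁/k₂)·C_M^-0.5.
= (0.150×0.7090) / (0.122×0.7090^1.5) = 0.1063/0.07283 = 1.46.

1.46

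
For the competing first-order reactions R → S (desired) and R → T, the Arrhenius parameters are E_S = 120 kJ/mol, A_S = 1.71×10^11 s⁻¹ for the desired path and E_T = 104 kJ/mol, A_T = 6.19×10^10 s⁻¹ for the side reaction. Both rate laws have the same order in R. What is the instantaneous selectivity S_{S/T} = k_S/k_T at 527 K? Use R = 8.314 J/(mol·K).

0.0717

With equal orders, S_{S/T} = k_S/k_T = (A_S/A_T)·exp[(E_T−E_S)/(RT)].
(E_T−E_S)/(RT) = (104−120)×10³/(8.314×527) = -16000/4381 = -3.652.
k_S/k_T = (1.71×10^11/6.19×10^10)·exp(-3.652) = 2.763 × 0.02595 = 0.0717.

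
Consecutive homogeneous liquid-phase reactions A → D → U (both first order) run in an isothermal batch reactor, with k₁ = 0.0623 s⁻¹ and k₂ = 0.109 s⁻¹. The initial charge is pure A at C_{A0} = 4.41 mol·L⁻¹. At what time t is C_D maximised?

12.0 s

Setting dC_D/dt = 0 gives t_opt = ln(k₂/k₁)/(k₂−k₁).
= ln(0.109/0.0623)/(0.109−0.0623) = ln(1.750)/0.04670 = 0.5594/0.04670 = 12.0 s.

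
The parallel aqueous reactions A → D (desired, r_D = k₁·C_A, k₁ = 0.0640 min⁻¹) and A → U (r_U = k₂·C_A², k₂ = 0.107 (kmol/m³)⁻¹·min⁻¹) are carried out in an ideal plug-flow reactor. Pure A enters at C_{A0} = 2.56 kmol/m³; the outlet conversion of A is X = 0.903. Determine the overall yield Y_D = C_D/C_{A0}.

C_A = C_{A0}(1−X) = 0.2483 kmol/m³.
Along a PFR/batch, dC_D/dC_A = −r_D/(r_D+r_U) = −k₁/(k₁+k₂·C_A).
Integrating from C_{A0} to C_A: C_D = (0.0640/0.107)·ln[(0.0640+0.107·2.56)/(0.0640+0.107·0.248)] = 0.5981·ln(0.3379/0.09057) = 0.7875 kmol/m³.
Y_D = C_D/C_{A0} = 0.7875/2.56 = 0.308.

0.308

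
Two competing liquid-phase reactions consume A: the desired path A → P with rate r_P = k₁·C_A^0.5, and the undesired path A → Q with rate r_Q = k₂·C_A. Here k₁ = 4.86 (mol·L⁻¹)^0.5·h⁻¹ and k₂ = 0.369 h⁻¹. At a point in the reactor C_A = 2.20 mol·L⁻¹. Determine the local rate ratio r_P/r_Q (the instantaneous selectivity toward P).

8.88

S_{P/Q} = r_P/r_Q = (k₁·C_A^0.5)/(k₂·C_A) = (k₁/k₂)·C_A^-0.5.
= (4.86×2.200^0.5) / (0.369×2.200) = 7.209/0.8118 = 8.88.
The undesired path is higher order in A, so low C_A (CSTR or dilute feed) favours P.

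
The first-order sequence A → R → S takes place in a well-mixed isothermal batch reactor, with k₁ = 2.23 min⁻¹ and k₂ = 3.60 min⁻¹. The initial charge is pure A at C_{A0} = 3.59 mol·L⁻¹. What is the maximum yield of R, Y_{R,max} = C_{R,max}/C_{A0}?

0.284

At the optimum, C_{R,max}/C_{A0} = (k₁/k₂)^[k₂/(k₂−k₁)].
= (2.23/3.60)^(3.60/(3.60−2.23)) = (0.6194)^(2.628) = 0.2841.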